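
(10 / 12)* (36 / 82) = 15/41 = 0.37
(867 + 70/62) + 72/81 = 242456/279 = 869.02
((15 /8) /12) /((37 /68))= 85/296 = 0.29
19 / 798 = 1/42 = 0.02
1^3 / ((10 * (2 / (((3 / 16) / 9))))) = 1/960 = 0.00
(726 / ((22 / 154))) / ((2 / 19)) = 48279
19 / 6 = 3.17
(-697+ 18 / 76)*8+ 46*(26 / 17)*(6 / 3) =-1754988/323 = -5433.40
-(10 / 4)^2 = -25/4 = -6.25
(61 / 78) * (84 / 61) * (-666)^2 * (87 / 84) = 6431562/13 = 494735.54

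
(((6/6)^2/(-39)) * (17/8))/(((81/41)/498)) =-57851/4212 = -13.73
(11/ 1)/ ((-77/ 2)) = -2/7 = -0.29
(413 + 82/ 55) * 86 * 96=188212032/55 = 3422036.95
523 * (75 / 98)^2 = 2941875/9604 = 306.32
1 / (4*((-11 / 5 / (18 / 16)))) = -45/352 = -0.13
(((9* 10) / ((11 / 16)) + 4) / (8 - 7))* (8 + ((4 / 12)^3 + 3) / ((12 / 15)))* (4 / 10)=945308/1485 = 636.57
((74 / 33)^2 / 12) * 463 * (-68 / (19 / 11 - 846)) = 1164908/74547 = 15.63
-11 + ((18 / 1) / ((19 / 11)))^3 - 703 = 2865066/6859 = 417.71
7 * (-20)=-140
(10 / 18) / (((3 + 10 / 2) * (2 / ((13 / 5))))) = 13/144 = 0.09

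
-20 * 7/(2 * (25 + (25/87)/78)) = -95004/33935 = -2.80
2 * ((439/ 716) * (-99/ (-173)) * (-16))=-347688/30967 = -11.23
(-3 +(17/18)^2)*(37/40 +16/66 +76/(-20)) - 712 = -60426947/85536 = -706.45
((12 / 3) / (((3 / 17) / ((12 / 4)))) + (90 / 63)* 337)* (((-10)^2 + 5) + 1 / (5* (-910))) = 918711327/15925 = 57689.88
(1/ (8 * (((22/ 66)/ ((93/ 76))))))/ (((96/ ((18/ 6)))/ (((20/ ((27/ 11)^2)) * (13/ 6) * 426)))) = 17310865/393984 = 43.94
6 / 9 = 2/3 = 0.67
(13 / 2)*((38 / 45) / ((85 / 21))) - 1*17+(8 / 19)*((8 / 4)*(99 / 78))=-4590062/314925 = -14.58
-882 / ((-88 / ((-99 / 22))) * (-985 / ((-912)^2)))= 412648992/10835 = 38084.82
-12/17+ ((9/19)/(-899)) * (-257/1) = -165651/290377 = -0.57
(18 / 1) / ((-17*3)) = -6/17 = -0.35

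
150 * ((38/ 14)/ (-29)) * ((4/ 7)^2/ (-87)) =15200/288463 = 0.05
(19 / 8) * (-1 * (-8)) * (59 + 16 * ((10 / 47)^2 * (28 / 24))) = 7535267/6627 = 1137.06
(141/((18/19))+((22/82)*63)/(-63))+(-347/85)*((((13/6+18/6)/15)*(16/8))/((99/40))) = 915572423/6210270 = 147.43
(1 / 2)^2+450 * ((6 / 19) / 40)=289/76 = 3.80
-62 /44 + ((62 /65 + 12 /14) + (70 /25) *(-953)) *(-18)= 47997.19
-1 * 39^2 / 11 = -1521/11 = -138.27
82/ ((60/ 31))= 1271/30 = 42.37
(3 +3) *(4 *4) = 96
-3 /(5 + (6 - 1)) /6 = -1/20 = -0.05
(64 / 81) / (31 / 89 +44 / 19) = 108224/364905 = 0.30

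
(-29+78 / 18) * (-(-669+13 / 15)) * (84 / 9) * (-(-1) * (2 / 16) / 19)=-2595698/2565 = -1011.97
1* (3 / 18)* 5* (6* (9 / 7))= 45/7 = 6.43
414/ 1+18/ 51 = 7044/17 = 414.35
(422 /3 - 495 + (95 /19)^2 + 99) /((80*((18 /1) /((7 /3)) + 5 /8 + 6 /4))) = -4837/16530 = -0.29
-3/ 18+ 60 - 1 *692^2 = -2872825/6 = -478804.17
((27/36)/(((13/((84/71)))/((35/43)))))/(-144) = -245/635024 = 0.00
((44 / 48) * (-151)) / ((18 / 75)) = -41525/72 = -576.74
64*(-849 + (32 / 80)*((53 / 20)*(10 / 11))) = -2985088/55 = -54274.33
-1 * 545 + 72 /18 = -541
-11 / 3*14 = -154/3 = -51.33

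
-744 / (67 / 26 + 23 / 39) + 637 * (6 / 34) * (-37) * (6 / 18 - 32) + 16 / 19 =131475.01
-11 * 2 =-22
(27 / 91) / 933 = 9/28301 = 0.00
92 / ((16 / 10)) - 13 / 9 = 1009/18 = 56.06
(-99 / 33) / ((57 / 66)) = -3.47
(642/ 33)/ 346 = 107/1903 = 0.06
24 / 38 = 12/19 = 0.63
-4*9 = -36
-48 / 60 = -4/5 = -0.80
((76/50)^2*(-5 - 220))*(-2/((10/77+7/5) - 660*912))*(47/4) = -1237698/60983845 = -0.02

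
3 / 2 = 1.50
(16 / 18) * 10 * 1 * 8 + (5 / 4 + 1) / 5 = 12881/180 = 71.56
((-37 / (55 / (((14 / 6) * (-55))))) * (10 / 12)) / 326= 1295/5868 = 0.22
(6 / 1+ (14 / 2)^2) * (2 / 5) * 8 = 176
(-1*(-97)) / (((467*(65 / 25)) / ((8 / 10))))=388/6071 = 0.06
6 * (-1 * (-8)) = 48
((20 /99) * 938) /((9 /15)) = 93800/297 = 315.82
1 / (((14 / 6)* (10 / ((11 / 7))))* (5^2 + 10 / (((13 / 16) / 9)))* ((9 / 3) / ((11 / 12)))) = 1573/10378200 = 0.00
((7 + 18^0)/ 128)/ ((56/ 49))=7/128 = 0.05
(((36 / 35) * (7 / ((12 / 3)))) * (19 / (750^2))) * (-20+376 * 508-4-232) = 906072/78125 = 11.60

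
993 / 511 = 1.94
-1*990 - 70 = -1060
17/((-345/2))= -34/345 = -0.10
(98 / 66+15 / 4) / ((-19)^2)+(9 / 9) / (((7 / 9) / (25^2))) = 268047337/333564 = 803.59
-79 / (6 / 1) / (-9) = 79/54 = 1.46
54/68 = 27/34 = 0.79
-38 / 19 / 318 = -1/159 = -0.01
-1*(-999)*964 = 963036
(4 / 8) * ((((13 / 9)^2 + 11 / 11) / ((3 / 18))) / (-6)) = -125/81 = -1.54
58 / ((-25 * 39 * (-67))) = 58/65325 = 0.00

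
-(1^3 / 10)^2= -1/100 = -0.01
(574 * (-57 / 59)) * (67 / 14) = -156579/59 = -2653.88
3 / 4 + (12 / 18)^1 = 17/12 = 1.42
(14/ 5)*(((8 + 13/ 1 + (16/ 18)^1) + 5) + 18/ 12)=3577/45 = 79.49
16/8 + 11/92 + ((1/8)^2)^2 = 199703/94208 = 2.12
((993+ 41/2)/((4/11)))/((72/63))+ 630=196399/64 = 3068.73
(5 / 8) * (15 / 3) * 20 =125/2 = 62.50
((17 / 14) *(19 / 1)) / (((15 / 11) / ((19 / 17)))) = 18.91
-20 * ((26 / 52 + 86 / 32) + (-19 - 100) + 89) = 2145/4 = 536.25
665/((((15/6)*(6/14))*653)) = 1862/1959 = 0.95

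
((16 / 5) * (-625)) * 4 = -8000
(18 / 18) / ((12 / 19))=19/12 = 1.58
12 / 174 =2/29 = 0.07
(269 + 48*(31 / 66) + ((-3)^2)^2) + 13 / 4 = 16535/44 = 375.80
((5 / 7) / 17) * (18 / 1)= 90/119 = 0.76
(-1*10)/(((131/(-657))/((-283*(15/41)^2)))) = -418344750/220211 = -1899.75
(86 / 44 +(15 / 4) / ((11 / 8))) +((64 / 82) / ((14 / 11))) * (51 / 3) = 95385/6314 = 15.11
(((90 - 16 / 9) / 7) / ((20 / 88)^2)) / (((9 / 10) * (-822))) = -384296/1165185 = -0.33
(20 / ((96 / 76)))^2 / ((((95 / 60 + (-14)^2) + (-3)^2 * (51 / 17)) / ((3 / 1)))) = 1805/539 = 3.35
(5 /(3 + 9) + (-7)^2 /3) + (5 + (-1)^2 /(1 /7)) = 115/4 = 28.75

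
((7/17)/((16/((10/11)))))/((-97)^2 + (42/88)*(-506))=7/2742916 = 0.00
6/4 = 3/2 = 1.50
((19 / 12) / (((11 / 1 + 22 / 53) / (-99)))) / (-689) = 57/2860 = 0.02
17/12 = 1.42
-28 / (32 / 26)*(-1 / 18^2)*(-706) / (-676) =2471/33696 = 0.07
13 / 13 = 1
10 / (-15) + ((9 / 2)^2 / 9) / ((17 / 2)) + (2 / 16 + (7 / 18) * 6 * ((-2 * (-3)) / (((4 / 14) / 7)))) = 139831/408 = 342.72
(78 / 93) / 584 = 13/9052 = 0.00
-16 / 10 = -8/5 = -1.60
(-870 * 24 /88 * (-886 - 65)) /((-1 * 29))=-85590/11 = -7780.91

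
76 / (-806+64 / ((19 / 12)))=-722/7273 = -0.10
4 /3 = 1.33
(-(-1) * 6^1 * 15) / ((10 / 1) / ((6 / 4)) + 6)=135/19 = 7.11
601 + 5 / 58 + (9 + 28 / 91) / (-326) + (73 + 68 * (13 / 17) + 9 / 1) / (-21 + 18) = 102572348/184353 = 556.39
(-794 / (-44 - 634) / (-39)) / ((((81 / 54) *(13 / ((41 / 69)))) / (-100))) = 3255400/35577711 = 0.09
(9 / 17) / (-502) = -9/8534 = 0.00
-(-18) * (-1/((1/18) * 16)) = -81/4 = -20.25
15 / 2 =7.50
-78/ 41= -1.90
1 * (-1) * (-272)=272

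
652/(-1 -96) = -652/97 = -6.72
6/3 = 2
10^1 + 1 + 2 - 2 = 11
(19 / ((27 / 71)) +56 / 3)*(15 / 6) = 9265/54 = 171.57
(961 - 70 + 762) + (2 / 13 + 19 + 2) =21764/13 = 1674.15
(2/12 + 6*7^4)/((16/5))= 432185/96 = 4501.93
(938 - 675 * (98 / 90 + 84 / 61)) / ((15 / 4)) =-177268/915 = -193.74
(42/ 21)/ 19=2/19 = 0.11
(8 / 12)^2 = 4/9 = 0.44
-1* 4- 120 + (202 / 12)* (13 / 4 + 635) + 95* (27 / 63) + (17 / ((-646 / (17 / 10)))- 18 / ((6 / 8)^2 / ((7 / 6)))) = 169546451/15960 = 10623.21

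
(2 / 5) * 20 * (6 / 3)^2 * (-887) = -28384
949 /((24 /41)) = 38909/24 = 1621.21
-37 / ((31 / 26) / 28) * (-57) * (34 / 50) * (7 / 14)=16839.34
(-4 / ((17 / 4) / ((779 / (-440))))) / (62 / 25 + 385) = 7790/1811469 = 0.00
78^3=474552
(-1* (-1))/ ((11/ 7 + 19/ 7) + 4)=0.12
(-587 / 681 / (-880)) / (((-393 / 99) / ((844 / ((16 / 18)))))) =-1114713/4757920 = -0.23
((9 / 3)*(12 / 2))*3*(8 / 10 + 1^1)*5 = 486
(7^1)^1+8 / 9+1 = 80/9 = 8.89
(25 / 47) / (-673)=-25/31631 = 0.00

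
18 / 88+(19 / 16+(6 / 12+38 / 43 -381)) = -2862401/7568 = -378.22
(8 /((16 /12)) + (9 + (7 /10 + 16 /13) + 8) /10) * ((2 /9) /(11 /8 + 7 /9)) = 1324/1625 = 0.81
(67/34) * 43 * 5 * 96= 691440/17 = 40672.94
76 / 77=0.99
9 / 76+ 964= 73273/76 = 964.12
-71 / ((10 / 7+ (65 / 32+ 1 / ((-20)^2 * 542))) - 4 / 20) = -13468700/618389 = -21.78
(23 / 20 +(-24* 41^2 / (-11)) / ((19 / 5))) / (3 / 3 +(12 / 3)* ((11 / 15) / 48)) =36352863/39919 = 910.67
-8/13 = -0.62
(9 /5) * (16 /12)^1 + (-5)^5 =-15613/5 = -3122.60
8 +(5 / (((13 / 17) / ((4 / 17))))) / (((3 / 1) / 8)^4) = 90344/1053 = 85.80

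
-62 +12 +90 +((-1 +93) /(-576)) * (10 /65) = 37417/936 = 39.98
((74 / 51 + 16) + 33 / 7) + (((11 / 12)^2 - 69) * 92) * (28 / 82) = -186098987/87822 = -2119.05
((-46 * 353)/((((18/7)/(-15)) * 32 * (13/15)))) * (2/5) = 284165/208 = 1366.18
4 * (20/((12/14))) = 280/3 = 93.33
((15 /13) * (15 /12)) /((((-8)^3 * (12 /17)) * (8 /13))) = -425/65536 = -0.01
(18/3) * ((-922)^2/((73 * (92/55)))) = 41770.06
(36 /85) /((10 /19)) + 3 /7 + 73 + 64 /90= 2006636/26775 = 74.94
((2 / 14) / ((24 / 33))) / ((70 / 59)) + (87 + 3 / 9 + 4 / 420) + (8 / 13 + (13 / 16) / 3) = 3378443/38220 = 88.39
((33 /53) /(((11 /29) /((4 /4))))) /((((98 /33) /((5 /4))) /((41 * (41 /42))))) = 27.65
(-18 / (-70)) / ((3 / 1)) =3/35 = 0.09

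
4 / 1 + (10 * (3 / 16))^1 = 47/8 = 5.88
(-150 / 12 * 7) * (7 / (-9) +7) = -4900/9 = -544.44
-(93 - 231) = 138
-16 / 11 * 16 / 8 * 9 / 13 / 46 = -144/3289 = -0.04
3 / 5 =0.60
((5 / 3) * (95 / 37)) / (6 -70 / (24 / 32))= -475/9694 = -0.05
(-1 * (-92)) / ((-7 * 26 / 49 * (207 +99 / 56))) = -18032/151983 = -0.12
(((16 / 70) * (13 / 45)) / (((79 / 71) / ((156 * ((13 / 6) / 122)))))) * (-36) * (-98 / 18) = 34941088/1084275 = 32.23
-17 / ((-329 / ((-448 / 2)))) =-544/47 = -11.57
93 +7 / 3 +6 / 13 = 95.79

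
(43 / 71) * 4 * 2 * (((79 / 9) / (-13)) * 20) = -543520/8307 = -65.43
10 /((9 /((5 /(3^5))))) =50/2187 = 0.02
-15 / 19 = -0.79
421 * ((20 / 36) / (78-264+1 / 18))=-1.26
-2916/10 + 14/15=-872/3 = -290.67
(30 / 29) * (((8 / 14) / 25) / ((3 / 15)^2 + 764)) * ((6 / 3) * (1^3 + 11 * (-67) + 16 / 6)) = -176000/3877503 = -0.05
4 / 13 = 0.31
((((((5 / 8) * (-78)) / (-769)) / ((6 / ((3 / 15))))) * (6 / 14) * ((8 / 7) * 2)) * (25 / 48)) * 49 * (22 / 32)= 3575/98432 = 0.04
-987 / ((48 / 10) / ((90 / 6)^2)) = -370125/8 = -46265.62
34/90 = 17/45 = 0.38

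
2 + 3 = 5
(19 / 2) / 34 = 19/68 = 0.28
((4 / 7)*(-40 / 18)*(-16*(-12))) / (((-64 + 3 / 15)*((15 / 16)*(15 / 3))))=16384/20097 = 0.82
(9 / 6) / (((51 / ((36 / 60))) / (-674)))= -1011/85 = -11.89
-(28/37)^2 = -784/1369 = -0.57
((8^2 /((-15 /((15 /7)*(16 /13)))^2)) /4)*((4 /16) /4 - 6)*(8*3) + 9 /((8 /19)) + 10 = -2590909/66248 = -39.11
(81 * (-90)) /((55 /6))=-8748/11 = -795.27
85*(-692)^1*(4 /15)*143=-6729008/3 = -2243002.67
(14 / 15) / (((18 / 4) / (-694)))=-19432/135 = -143.94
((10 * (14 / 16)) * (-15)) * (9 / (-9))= 525/4 = 131.25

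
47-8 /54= 1265/27 = 46.85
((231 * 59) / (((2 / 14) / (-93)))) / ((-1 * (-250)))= -35489.92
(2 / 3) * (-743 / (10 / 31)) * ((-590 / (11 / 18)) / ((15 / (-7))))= -38050516/55 = -691827.56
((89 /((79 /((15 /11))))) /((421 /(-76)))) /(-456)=445/731698 = 0.00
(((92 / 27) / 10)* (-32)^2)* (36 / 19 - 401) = -357189632/2565 = -139255.22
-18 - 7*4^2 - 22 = -152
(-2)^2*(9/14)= 18/7 = 2.57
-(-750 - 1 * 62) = 812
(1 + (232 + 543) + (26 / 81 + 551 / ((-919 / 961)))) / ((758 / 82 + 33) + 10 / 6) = 610824847/134015013 = 4.56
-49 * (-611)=29939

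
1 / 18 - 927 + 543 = -6911/18 = -383.94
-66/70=-33/35 = -0.94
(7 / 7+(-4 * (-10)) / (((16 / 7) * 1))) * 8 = 148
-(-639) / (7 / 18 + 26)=24.21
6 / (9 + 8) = 6/17 = 0.35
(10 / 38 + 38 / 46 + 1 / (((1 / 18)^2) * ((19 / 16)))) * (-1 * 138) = -718248/19 = -37802.53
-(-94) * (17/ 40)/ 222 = 799/4440 = 0.18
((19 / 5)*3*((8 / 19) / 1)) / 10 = 12/25 = 0.48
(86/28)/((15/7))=43/30 = 1.43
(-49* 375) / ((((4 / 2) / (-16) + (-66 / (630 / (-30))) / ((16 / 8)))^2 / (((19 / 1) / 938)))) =-26068000/146529 = -177.90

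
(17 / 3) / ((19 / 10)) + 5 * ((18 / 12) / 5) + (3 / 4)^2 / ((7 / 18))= 18925/3192 = 5.93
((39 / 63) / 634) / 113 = 13/1504482 = 0.00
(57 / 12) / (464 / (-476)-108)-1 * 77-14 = -4722613/51872 = -91.04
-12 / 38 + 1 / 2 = 7/38 = 0.18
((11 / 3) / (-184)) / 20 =-11/11040 = 0.00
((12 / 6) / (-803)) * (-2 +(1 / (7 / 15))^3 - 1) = -4692/275429 = -0.02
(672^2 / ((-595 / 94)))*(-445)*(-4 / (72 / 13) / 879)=-389788672/14943 = -26085.03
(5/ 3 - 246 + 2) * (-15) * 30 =109050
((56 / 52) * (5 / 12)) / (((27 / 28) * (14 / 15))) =175/351 = 0.50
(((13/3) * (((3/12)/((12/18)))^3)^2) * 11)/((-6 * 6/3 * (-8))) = 11583/8388608 = 0.00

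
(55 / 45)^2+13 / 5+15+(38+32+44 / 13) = 486899/5265 = 92.48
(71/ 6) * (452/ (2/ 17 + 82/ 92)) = 12547972/2367 = 5301.21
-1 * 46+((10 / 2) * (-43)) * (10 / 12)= -1351/6 = -225.17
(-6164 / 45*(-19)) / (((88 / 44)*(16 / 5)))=29279/72 = 406.65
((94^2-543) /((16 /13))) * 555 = 59833995/16 = 3739624.69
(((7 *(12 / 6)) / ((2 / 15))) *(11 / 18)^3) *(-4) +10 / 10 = -46099/486 = -94.85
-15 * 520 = -7800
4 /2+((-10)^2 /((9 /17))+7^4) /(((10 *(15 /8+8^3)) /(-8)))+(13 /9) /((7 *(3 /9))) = -1829641/1294965 = -1.41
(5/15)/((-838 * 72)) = -1/181008 = 0.00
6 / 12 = 1/2 = 0.50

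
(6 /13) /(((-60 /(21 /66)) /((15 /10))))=-21/5720 = 0.00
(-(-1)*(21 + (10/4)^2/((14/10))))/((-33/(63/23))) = -93/44 = -2.11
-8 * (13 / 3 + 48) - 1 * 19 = -1313/3 = -437.67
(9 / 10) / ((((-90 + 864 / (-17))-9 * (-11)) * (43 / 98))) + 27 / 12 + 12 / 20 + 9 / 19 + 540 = 701291503/1290860 = 543.27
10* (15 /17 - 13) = -2060/17 = -121.18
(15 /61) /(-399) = -5/8113 = 0.00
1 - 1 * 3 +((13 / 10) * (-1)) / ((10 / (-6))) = -61/50 = -1.22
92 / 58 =46/29 = 1.59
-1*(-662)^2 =-438244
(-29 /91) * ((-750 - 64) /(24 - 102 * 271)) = -11803/1256619 = -0.01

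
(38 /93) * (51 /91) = 646/2821 = 0.23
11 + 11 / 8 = 12.38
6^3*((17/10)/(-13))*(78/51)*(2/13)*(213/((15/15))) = -92016/65 = -1415.63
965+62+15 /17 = 17474/17 = 1027.88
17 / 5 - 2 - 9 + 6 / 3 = -28/5 = -5.60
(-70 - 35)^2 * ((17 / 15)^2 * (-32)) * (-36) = 16313472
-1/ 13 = -0.08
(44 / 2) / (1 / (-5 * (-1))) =110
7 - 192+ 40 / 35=-1287/7 = -183.86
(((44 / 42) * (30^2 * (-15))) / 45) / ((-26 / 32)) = 35200/91 = 386.81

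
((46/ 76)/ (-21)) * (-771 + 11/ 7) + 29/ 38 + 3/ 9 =130003/5586 = 23.27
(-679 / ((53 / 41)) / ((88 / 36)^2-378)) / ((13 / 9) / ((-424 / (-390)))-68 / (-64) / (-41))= 316982808/292465537 = 1.08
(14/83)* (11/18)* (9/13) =77/1079 = 0.07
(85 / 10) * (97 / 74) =1649/148 = 11.14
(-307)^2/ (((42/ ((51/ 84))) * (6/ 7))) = 1602233/1008 = 1589.52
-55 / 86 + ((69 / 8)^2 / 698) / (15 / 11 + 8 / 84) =-366706747/647341952 = -0.57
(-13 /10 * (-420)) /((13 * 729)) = 0.06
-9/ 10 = -0.90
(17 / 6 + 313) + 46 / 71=134821/426 = 316.48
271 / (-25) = -271/25 = -10.84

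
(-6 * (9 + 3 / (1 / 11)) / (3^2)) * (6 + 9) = -420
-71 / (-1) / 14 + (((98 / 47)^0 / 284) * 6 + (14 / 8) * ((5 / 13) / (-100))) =2628761/516880 = 5.09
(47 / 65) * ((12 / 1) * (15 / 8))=423/26 = 16.27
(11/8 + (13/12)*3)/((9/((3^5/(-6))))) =-333/16 = -20.81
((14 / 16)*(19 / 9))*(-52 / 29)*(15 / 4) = -12.42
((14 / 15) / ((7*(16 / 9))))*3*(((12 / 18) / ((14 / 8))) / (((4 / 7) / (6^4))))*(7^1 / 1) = 6804/5 = 1360.80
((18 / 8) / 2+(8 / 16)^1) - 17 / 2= -55/8 = -6.88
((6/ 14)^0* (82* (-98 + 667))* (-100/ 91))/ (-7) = 4665800/637 = 7324.65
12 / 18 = 0.67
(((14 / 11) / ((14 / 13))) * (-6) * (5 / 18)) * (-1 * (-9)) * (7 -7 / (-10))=-273/2 = -136.50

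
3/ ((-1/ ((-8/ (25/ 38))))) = 912/25 = 36.48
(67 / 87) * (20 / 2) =670/87 = 7.70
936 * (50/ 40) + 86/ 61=71456/61 = 1171.41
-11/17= -0.65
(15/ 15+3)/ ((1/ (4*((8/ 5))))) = 128/5 = 25.60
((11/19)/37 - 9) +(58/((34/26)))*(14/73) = -417288/872423 = -0.48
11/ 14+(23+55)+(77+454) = 609.79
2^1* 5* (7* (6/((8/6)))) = 315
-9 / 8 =-1.12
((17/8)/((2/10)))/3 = 85/24 = 3.54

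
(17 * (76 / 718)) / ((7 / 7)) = 646/359 = 1.80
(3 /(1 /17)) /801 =17/267 = 0.06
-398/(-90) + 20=1099/45 = 24.42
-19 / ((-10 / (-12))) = -22.80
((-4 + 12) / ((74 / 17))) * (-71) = -4828/37 = -130.49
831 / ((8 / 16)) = 1662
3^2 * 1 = 9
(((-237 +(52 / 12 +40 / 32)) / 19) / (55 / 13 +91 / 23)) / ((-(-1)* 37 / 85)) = -4151615/1214784 = -3.42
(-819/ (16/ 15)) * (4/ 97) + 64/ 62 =-30.63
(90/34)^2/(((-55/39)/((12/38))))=-94770/60401 = -1.57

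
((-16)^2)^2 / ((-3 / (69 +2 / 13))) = -58916864/39 = -1510688.82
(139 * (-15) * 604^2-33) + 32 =-760641361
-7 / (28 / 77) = -77/4 = -19.25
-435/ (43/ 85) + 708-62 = -9197/43 = -213.88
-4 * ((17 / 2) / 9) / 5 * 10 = -68/9 = -7.56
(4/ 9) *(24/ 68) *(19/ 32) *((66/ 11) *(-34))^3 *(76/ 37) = -60093504/37 = -1624148.76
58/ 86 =0.67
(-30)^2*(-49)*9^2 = -3572100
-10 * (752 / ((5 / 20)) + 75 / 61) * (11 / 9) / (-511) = 20191930/280539 = 71.98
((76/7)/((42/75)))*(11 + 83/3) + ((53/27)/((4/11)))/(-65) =257839433/343980 = 749.58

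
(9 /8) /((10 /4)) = 9/20 = 0.45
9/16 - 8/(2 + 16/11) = -533/304 = -1.75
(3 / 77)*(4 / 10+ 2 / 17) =12/595 = 0.02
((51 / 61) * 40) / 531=680/10797 = 0.06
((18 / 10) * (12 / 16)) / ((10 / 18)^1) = 243/100 = 2.43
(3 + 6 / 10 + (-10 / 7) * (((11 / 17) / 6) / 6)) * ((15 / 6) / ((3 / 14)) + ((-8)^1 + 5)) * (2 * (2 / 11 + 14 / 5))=163230184/883575 = 184.74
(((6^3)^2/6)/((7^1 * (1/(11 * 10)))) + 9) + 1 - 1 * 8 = 855374/7 = 122196.29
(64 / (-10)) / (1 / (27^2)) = -23328/5 = -4665.60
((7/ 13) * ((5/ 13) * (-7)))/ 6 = -245/1014 = -0.24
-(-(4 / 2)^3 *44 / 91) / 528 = 0.01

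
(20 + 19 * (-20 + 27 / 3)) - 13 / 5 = -958/5 = -191.60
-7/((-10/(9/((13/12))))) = 378/65 = 5.82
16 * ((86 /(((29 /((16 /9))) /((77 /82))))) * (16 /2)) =6780928/10701 = 633.67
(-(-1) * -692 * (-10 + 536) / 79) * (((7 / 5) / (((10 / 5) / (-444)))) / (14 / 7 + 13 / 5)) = 565643568/1817 = 311306.31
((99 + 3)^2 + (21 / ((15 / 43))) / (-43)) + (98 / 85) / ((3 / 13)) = 2653937/255 = 10407.60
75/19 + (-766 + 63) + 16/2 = -691.05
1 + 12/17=29/17 = 1.71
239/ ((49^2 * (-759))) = -239/1822359 = 0.00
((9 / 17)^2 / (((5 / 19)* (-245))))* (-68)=6156/20825 = 0.30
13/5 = 2.60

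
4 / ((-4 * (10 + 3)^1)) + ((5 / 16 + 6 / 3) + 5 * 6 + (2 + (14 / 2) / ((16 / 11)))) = 4061/104 = 39.05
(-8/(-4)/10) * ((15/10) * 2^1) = 3/5 = 0.60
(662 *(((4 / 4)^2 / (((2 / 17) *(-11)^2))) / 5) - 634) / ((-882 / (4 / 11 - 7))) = -9196613/1956570 = -4.70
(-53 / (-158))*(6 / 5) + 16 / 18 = 4591/3555 = 1.29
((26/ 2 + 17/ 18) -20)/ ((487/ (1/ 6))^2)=-109/153685512 = 0.00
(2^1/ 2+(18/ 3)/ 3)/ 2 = 3/2 = 1.50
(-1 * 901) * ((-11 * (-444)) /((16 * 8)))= -1100121/32 = -34378.78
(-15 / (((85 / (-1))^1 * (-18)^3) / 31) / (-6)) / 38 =31/7534944 = 0.00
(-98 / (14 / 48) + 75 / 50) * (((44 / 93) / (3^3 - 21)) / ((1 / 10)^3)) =-2453000/93 = -26376.34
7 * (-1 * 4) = -28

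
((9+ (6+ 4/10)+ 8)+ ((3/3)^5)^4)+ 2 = 132/5 = 26.40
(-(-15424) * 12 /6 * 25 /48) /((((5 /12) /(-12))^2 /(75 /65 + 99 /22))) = 979485696/13 = 75345053.54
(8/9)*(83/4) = 166/9 = 18.44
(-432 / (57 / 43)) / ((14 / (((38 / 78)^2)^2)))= -1.31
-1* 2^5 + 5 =-27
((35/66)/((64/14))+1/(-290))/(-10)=-34469/3062400 = -0.01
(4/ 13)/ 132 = 1/429 = 0.00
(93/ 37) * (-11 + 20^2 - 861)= -43896/37 = -1186.38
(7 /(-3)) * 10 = -23.33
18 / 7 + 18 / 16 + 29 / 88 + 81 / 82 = 31657/6314 = 5.01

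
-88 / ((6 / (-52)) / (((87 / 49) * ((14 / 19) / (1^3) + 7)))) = 199056/19 = 10476.63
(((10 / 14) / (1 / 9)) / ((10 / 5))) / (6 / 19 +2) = 855/616 = 1.39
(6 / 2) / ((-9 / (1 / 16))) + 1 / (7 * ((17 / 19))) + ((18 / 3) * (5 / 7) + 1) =5.42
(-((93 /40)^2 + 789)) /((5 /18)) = -11439441/4000 = -2859.86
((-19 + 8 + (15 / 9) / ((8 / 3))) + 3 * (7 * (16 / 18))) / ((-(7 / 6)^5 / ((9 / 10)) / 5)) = -290142/16807 = -17.26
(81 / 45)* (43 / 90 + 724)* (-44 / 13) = -1434466/325 = -4413.74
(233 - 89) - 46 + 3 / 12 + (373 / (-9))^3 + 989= -204410047/2916 = -70099.47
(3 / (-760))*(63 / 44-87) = 2259/6688 = 0.34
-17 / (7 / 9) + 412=2731/7 = 390.14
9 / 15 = 3/5 = 0.60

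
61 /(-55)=-61/55 = -1.11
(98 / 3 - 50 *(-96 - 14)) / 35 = 16598/105 = 158.08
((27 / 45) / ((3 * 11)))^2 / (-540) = -1/1633500 = 0.00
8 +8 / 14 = 60/7 = 8.57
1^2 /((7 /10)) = 10/7 = 1.43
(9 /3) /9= 1/3 = 0.33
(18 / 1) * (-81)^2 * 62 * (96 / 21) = 234306432/7 = 33472347.43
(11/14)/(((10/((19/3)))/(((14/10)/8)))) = 209/2400 = 0.09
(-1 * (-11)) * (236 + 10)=2706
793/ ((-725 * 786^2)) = -793/447902100 = 0.00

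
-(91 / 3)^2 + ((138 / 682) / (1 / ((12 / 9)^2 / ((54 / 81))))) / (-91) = -256969367/279279 = -920.12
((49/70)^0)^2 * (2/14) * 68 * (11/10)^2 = 2057/175 = 11.75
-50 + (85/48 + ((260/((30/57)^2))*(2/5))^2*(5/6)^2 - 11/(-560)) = 154093813/1575 = 97837.34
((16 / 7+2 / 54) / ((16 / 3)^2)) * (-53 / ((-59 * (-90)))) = -23267/28546560 = 0.00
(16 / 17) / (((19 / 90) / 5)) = 7200/323 = 22.29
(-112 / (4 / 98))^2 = 7529536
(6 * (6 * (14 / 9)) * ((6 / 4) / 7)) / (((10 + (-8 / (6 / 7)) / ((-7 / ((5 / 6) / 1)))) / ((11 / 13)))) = 297/325 = 0.91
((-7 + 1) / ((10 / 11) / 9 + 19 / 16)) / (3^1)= -3168/2041 = -1.55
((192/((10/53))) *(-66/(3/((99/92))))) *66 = -182847456/115 = -1589977.88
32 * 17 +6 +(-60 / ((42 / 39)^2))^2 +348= 8582323/2401 = 3574.48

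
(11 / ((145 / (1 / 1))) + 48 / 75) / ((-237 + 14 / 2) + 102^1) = -519/92800 = -0.01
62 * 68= 4216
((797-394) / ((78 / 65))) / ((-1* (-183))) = 2015/1098 = 1.84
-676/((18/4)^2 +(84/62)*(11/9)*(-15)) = 83824/569 = 147.32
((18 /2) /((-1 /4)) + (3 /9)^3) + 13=-620/27 = -22.96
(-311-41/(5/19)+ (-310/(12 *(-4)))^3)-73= -18691601/69120 = -270.42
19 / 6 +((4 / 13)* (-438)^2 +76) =4610431/78 = 59108.09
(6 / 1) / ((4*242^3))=3/28344976 = 0.00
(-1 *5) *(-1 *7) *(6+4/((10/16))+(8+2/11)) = 7924/11 = 720.36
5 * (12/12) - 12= -7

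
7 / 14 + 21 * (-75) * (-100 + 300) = -629999/2 = -314999.50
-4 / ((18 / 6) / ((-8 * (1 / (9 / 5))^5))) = 100000/177147 = 0.56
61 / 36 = 1.69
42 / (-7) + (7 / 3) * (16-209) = -1369/3 = -456.33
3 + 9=12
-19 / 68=-0.28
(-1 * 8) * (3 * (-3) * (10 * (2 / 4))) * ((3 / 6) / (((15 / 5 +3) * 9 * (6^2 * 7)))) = 5/378 = 0.01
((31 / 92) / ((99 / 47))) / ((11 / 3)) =1457/33396 = 0.04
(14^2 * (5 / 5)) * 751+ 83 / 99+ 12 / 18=14572553/99 = 147197.51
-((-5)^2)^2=-625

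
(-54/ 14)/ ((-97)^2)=-27/65863 = 0.00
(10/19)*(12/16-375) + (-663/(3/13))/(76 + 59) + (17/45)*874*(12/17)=75983/5130 = 14.81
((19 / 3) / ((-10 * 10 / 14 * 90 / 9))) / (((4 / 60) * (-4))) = 133/400 = 0.33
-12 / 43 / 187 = -12/8041 = 0.00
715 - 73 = 642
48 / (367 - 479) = -3/7 = -0.43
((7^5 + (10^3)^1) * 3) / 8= 53421/8 = 6677.62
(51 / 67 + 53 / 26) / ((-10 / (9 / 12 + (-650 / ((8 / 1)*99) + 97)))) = -11699923/431145 = -27.14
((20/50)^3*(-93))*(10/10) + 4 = -244/125 = -1.95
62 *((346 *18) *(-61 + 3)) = -22395888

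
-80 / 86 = -40/43 = -0.93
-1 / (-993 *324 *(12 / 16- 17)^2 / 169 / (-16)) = -64/2010825 = 0.00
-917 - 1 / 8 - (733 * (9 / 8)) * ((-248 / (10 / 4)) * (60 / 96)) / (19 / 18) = 7222849/152 = 47518.74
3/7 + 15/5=24/7 = 3.43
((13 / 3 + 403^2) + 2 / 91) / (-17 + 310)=44338846/79989 = 554.31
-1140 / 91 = -12.53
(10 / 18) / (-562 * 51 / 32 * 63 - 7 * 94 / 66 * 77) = -80/8236221 = 0.00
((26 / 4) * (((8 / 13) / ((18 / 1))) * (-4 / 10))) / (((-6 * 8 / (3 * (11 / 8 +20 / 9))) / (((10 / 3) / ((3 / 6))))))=259/1944 = 0.13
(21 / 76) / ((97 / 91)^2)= 173901/715084 = 0.24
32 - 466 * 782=-364380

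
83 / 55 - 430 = -23567/55 = -428.49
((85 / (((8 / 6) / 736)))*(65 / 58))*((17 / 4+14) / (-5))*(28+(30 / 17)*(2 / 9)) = -158027480/29 = -5449223.45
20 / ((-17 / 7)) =-140/17 = -8.24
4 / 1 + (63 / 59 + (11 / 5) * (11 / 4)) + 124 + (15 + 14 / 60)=532243/3540 = 150.35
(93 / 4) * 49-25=4457/4 = 1114.25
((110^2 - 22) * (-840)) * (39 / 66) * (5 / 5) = -5995080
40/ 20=2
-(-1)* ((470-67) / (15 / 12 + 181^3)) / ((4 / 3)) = 403/7906323 = 0.00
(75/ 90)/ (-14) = -5/84 = -0.06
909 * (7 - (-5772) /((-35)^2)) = 13041423/1225 = 10646.06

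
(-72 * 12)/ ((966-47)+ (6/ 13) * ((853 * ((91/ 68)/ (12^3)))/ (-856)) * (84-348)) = -603500544/641983505 = -0.94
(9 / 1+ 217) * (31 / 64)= 3503/32 = 109.47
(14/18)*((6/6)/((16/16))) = 7/9 = 0.78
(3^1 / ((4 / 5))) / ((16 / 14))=105/32 = 3.28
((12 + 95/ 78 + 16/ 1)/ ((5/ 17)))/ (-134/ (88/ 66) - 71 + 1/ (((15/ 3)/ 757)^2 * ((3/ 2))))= 193715/29464123 = 0.01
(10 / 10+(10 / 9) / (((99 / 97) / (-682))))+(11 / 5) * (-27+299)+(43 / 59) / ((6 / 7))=-6796639/47790 = -142.22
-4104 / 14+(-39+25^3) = 107050/7 = 15292.86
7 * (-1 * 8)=-56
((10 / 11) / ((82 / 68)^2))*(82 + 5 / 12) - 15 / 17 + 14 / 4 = 102116237/1886082 = 54.14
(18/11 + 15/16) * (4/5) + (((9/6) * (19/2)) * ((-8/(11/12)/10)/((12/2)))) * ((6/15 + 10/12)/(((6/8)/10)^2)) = -81433/180 = -452.41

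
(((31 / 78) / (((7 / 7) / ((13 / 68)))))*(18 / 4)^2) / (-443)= -837/240992 = 0.00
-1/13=-0.08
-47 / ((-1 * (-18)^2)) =47/324 = 0.15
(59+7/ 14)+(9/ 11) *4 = 1381/22 = 62.77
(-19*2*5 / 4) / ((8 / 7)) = -665/16 = -41.56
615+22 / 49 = 30157/49 = 615.45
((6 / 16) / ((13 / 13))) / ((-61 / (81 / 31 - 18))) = 1431/15128 = 0.09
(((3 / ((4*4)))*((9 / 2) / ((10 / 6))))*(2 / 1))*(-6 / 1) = -243/40 = -6.08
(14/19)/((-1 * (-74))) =7/703 = 0.01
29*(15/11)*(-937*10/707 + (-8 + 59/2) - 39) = -18915975/15554 = -1216.15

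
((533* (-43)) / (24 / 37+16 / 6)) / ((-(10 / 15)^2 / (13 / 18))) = 33072117/2944 = 11233.74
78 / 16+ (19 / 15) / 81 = 47537/9720 = 4.89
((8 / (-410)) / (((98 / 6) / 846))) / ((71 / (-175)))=50760/20377 = 2.49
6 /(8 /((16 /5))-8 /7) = 84/19 = 4.42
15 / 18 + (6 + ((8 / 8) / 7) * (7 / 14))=145/21 = 6.90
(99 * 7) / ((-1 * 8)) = -693/8 = -86.62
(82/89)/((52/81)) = 3321/2314 = 1.44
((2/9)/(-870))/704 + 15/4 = 10335599/2756160 = 3.75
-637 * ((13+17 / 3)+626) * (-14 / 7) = 2463916/3 = 821305.33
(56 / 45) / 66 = 28/1485 = 0.02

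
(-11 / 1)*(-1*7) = 77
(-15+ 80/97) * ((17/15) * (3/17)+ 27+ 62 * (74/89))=-9637100/8633 = -1116.31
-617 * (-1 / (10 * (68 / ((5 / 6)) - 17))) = 617/646 = 0.96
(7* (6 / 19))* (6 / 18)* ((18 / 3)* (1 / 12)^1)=7/19 = 0.37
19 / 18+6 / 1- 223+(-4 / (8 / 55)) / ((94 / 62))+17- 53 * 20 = -540206/423 = -1277.08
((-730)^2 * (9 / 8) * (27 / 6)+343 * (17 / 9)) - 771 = 97116593/36 = 2697683.14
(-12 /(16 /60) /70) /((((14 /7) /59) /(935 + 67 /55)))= -976509/55 = -17754.71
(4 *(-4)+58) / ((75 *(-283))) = -14/7075 = 0.00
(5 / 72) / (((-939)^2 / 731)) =3655/63483912 = 0.00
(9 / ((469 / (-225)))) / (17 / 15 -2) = 30375/6097 = 4.98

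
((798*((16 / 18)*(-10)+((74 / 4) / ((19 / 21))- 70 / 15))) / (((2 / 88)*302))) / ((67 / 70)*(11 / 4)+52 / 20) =20326768/132729 = 153.14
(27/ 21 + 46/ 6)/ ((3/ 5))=940/63 = 14.92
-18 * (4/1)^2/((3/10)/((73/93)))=-23360/31 = -753.55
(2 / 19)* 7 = 14/19 = 0.74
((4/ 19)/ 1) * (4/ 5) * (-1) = -0.17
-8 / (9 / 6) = -16/3 = -5.33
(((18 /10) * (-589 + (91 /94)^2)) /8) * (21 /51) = -327355749/6008480 = -54.48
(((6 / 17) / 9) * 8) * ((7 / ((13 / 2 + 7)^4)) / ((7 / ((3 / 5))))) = 256/45172485 = 0.00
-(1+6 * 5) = -31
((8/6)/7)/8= 1/42 = 0.02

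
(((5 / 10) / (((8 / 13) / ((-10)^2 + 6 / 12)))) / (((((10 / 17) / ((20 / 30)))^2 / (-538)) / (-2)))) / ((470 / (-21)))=-473986877/94000 = -5042.41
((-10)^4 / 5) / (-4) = -500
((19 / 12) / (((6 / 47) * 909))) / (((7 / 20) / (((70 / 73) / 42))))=22325/25082946 = 0.00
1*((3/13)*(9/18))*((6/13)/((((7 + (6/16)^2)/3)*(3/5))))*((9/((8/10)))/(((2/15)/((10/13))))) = 2430000/1004029 = 2.42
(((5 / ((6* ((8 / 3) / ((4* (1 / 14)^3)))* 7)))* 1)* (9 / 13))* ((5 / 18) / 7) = 25/13983424 = 0.00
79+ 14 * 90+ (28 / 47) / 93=5852797/4371 = 1339.01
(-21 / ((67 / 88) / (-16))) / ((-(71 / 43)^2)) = -54671232/337747 = -161.87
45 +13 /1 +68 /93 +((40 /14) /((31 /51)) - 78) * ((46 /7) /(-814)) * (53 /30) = 50394367/843045 = 59.78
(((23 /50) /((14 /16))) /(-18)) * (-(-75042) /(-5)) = 383548/875 = 438.34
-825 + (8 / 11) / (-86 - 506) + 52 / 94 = -31541733/38258 = -824.45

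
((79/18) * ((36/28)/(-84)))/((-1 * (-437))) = -79/513912 = 0.00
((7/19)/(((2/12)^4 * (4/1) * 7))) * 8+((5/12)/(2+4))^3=967461191/7091712 = 136.42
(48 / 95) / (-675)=-16/21375 = 0.00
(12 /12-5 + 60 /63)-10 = -274/21 = -13.05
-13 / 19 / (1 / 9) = -117/19 = -6.16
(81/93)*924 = 24948/31 = 804.77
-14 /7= -2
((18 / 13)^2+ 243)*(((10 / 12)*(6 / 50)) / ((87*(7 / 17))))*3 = 100521/49010 = 2.05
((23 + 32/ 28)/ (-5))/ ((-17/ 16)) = 2704/595 = 4.54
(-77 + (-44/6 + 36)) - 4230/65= -4423/39 = -113.41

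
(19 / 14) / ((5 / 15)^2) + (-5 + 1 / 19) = 1933/266 = 7.27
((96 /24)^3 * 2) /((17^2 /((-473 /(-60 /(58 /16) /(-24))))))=-438944/1445 = -303.77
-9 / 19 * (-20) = 180/19 = 9.47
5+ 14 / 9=59/9 = 6.56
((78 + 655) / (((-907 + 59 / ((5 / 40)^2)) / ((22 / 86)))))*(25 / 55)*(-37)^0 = 3665/123367 = 0.03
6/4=3/2 = 1.50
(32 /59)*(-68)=-2176/59 = -36.88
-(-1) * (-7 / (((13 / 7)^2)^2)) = -16807/28561 = -0.59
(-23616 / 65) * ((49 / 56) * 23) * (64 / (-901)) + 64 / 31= 946687808/1815515 = 521.44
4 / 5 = 0.80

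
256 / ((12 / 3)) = 64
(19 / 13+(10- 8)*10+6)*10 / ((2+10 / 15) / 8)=10710/13 = 823.85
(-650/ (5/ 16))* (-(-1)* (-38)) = 79040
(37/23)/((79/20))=0.41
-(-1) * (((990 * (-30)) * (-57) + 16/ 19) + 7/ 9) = 289486177/171 = 1692901.62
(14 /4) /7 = 1/2 = 0.50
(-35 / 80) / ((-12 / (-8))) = -7/24 = -0.29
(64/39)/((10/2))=64/195 = 0.33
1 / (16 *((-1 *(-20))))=1/320 = 0.00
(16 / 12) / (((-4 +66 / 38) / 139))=-10564/129 = -81.89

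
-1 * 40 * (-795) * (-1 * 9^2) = -2575800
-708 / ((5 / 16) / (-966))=10942848/5 = 2188569.60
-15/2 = -7.50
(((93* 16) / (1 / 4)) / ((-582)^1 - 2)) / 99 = -248/2409 = -0.10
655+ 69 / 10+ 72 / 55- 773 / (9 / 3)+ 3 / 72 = 178457/440 = 405.58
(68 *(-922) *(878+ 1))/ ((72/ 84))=-64294748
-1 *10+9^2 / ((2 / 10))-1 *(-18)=413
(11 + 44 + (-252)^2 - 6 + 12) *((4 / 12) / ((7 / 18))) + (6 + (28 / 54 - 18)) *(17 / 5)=10290152/189 = 54445.25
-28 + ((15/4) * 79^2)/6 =30981/8 = 3872.62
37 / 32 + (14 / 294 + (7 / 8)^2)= 2647/1344 = 1.97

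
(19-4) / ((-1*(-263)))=15/263 = 0.06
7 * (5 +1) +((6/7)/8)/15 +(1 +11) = 7561/140 = 54.01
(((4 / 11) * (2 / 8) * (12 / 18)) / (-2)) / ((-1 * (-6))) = -1/198 = -0.01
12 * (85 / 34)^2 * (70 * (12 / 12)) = 5250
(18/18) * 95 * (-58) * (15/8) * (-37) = 382256.25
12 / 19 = 0.63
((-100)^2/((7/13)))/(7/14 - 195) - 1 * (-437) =929951/2723 = 341.52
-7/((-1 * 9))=7/9 = 0.78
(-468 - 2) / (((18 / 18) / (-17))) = 7990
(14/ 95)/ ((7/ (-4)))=-8/95 = -0.08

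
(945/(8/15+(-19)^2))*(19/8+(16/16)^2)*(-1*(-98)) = 18753525/21692 = 864.54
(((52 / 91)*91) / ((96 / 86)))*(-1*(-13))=7267/12 = 605.58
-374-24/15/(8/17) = -1887/5 = -377.40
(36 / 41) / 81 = 0.01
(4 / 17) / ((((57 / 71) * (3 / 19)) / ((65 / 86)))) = 9230/6579 = 1.40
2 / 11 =0.18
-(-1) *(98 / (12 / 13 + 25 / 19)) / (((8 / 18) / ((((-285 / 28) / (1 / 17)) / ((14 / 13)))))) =-140015655/8848 = -15824.55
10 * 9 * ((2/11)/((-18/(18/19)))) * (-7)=1260/209 = 6.03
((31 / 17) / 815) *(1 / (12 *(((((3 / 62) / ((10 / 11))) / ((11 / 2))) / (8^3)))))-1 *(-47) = 1418149/24939 = 56.86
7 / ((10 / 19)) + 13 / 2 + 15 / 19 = 1956/95 = 20.59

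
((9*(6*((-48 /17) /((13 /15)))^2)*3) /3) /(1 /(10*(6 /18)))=93312000/48841 = 1910.53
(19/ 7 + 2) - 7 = -16/7 = -2.29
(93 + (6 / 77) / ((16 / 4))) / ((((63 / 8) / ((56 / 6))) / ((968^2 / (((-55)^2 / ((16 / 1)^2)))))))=550764544/63 = 8742294.35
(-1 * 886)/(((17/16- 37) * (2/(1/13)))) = 7088/7475 = 0.95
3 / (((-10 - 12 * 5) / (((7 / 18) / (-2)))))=1/120 = 0.01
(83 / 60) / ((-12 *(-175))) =83/126000 = 0.00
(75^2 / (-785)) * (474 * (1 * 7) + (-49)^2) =-6433875/157 = -40980.10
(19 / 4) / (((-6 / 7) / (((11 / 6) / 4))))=-1463/576 = -2.54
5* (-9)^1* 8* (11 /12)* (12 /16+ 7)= -5115/2 = -2557.50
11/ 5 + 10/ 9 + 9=554/45 = 12.31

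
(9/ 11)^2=0.67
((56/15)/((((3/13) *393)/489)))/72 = 14833/53055 = 0.28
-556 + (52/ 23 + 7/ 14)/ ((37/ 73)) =-937041/1702 = -550.55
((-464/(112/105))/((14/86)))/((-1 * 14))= 18705/98 = 190.87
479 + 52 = 531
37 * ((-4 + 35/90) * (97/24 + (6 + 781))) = -45658925/432 = -105691.96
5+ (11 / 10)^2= 621/100 = 6.21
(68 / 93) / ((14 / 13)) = 442/651 = 0.68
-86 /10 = -43/5 = -8.60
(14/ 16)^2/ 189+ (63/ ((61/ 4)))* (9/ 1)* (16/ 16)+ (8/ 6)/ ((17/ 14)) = 68599643/1791936 = 38.28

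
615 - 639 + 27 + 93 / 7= 114/7 = 16.29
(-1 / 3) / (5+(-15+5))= 1/15 = 0.07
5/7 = 0.71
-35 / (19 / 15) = -525/19 = -27.63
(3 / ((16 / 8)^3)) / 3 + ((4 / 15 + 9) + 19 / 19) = 1247/120 = 10.39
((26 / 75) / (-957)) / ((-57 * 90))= 13/184102875 = 0.00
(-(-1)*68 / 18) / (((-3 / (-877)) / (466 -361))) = 1043630/9 = 115958.89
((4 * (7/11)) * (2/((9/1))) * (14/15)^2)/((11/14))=0.63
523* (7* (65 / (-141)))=-237965/141 = -1687.70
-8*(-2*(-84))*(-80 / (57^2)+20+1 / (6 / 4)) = -30045568/1083 = -27742.91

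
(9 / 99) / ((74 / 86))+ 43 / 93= 21500/37851 = 0.57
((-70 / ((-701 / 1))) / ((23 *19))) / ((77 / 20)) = 200/3369707 = 0.00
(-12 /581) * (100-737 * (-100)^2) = 88438800/581 = 152218.24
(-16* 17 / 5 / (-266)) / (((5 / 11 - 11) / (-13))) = 4862/19285 = 0.25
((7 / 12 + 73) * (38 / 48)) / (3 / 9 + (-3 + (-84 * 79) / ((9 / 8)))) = -16777/1699584 = -0.01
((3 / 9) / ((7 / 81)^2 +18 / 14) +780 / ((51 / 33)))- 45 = 464408733/1009664 = 459.96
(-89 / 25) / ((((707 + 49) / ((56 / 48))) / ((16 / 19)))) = -178/38475 = 0.00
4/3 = 1.33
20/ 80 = 1/4 = 0.25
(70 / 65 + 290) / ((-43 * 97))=-88/1261 = -0.07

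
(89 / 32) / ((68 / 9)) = 801/2176 = 0.37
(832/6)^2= 173056/9 = 19228.44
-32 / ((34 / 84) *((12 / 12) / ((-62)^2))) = -5166336/17 = -303902.12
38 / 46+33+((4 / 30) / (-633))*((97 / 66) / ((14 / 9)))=379202749/11210430 = 33.83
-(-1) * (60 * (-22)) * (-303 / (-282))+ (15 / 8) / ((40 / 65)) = -4257075/3008 = -1415.25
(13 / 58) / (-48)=-13/2784 = 0.00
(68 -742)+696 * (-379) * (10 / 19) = -2650646/19 = -139507.68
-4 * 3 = -12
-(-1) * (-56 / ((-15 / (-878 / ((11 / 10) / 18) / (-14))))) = 3831.27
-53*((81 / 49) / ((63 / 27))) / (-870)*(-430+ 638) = 446472/49735 = 8.98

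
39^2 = 1521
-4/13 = -0.31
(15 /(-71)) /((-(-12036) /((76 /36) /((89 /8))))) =-190/57041613 = 0.00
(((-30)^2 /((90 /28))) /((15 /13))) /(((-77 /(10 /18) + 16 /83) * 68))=-75530/2929389 = -0.03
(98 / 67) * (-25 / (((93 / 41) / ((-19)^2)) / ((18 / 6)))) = -36262450/2077 = -17459.05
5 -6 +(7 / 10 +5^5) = 31247/10 = 3124.70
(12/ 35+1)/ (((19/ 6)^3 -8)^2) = 2192832/921450635 = 0.00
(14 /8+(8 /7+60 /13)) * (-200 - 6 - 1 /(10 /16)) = -1418427/910 = -1558.71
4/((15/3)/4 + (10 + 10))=16/85 = 0.19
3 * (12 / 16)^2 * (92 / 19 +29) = 17361/304 = 57.11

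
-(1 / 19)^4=-1/130321 = 0.00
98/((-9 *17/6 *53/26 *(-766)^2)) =-1274/396500367 = 0.00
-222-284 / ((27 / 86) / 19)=-470050/27 = -17409.26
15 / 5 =3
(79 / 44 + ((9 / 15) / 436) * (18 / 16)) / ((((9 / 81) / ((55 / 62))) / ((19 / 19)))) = 3102633/216256 = 14.35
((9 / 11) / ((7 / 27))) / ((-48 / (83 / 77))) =-6723/94864 = -0.07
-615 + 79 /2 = -1151/2 = -575.50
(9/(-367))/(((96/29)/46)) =-0.34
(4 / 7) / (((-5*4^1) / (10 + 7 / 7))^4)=14641/280000 = 0.05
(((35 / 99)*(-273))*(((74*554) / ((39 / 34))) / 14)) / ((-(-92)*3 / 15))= -30490775/2277 = -13390.77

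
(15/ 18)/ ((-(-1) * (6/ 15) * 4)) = 25/48 = 0.52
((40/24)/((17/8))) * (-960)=-752.94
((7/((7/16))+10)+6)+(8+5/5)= 41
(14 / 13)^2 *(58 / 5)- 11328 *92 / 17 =-880445464/14365 = -61291.02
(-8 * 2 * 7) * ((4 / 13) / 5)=-448/65 = -6.89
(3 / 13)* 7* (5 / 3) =35/13 = 2.69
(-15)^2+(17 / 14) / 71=223667/994 = 225.02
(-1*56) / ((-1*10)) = 28/5 = 5.60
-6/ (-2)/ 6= 1/2 = 0.50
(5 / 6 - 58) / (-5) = 343/30 = 11.43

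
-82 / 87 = -0.94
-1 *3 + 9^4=6558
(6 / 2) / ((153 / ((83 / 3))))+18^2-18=46901/153 = 306.54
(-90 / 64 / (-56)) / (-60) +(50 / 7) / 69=50993/494592 = 0.10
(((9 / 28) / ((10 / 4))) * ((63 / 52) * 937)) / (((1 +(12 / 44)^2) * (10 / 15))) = 27550611/135200 = 203.78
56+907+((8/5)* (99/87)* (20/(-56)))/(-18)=586489/609 = 963.04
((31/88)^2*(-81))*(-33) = 233523/704 = 331.71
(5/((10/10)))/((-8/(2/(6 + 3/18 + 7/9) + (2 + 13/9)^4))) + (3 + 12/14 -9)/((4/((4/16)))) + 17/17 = -803501297/9185400 = -87.48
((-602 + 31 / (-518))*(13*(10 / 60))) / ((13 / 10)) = -1559335/1554 = -1003.43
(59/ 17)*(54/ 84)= 2.23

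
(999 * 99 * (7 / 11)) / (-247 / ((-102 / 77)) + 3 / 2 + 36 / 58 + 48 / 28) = 651586761/1970132 = 330.73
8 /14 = 4/7 = 0.57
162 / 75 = 54/25 = 2.16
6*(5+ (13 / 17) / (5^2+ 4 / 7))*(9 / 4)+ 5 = 221846/3043 = 72.90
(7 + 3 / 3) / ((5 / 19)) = 152/5 = 30.40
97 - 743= -646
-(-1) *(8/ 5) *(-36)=-288/5 = -57.60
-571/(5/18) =-10278/5 = -2055.60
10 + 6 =16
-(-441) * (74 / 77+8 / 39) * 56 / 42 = 98056/143 = 685.71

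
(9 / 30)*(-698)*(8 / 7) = -8376/35 = -239.31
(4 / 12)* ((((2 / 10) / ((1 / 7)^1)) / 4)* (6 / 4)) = 7/40 = 0.18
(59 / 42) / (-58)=-59/2436 = -0.02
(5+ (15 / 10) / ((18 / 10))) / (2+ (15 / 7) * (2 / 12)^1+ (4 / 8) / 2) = 2.24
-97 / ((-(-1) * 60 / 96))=-155.20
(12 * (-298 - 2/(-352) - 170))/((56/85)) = -21003585/2464 = -8524.18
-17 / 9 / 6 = -17/54 = -0.31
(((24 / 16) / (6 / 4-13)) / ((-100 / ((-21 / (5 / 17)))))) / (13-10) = -357/11500 = -0.03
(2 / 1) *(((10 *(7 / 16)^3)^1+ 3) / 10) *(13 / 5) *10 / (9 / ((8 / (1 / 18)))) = 102167/320 = 319.27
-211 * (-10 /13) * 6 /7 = 12660/91 = 139.12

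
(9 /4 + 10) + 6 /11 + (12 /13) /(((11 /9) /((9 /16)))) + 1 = 14.22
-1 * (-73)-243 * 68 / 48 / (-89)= 27365/356 = 76.87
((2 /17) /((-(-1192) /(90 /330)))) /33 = 1/1225972 = 0.00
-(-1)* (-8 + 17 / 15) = -103/15 = -6.87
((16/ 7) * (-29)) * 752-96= -349600/7 = -49942.86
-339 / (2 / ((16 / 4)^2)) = -2712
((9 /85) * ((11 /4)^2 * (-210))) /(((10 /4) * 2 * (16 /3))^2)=-205821/870400 = -0.24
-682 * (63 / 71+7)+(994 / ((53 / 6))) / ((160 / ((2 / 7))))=-404820077/75260 = -5378.95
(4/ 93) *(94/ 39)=376/3627 = 0.10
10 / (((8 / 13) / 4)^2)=845/2 = 422.50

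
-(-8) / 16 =1/2 = 0.50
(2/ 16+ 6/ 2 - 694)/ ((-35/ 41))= 226607/280 = 809.31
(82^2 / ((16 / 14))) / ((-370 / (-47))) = 747.36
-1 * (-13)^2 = -169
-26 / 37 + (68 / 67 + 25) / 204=-96959/168572 = -0.58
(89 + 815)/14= 452/7 = 64.57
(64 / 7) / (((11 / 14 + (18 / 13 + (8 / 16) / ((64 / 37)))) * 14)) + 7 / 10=1936183/2005290 = 0.97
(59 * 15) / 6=295/2 = 147.50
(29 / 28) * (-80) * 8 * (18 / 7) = -83520/49 = -1704.49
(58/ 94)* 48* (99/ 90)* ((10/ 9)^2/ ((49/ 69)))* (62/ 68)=18195760/352359 = 51.64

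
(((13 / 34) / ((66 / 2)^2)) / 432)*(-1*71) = -923/15995232 = 0.00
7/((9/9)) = 7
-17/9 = -1.89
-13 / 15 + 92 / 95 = 29/285 = 0.10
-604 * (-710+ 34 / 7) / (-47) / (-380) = 745336/31255 = 23.85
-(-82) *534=43788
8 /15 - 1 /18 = 43/90 = 0.48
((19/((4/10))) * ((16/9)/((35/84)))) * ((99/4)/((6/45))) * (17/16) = 159885/4 = 39971.25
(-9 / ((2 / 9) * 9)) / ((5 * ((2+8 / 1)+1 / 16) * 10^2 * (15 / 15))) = -18/20125 = 0.00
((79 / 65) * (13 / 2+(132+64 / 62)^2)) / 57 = 179210157/474734 = 377.50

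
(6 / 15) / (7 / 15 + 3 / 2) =0.20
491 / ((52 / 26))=491/2 = 245.50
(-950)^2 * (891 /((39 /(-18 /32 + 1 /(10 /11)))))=576291375/52 = 11082526.44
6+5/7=47/7 = 6.71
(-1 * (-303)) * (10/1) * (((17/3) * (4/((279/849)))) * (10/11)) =194364400/1023 = 189994.53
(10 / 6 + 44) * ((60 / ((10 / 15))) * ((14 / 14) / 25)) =822/5 = 164.40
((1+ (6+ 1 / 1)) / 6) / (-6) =-2/9 = -0.22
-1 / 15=-0.07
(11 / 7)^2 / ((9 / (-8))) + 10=3442/441 = 7.80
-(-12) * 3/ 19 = 36/19 = 1.89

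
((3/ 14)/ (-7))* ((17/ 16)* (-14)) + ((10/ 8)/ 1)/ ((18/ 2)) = 599/1008 = 0.59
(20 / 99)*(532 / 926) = 5320/45837 = 0.12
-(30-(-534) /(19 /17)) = -507.79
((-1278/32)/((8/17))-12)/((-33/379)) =1566407/1408 = 1112.50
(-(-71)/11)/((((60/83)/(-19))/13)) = -1455571/660 = -2205.41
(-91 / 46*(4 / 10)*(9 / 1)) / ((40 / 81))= -66339/4600 = -14.42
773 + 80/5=789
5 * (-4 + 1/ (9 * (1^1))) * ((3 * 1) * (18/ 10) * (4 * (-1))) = 420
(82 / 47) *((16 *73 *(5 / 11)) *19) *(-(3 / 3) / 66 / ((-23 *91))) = 4549360/35708673 = 0.13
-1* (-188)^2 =-35344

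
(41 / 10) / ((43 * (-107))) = -41/46010 = 0.00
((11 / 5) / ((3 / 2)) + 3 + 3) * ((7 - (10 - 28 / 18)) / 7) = -208/135 = -1.54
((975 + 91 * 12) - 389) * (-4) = -6712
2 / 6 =1/3 = 0.33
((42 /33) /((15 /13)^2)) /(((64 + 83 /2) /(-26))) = -123032/522225 = -0.24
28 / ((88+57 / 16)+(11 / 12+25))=1344/5639 = 0.24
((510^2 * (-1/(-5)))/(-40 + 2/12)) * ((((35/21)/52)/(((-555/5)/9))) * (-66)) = -25749900/114959 = -223.99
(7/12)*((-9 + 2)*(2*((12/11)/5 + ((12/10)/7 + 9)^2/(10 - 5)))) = -382717/2750 = -139.17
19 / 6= 3.17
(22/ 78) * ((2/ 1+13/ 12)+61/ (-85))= 26543/39780 = 0.67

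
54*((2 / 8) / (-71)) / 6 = -9/284 = -0.03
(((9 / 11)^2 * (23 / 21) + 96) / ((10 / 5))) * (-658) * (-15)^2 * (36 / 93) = -335396700/121 = -2771873.55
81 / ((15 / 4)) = 108/5 = 21.60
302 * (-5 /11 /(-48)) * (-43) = -32465/264 = -122.97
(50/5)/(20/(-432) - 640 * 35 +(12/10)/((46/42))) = -124200/278194967 = 0.00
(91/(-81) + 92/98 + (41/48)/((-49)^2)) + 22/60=2836951/15558480 = 0.18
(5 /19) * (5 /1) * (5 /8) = 125/152 = 0.82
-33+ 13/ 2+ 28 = 3/2 = 1.50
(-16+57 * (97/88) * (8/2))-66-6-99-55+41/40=4551/440 = 10.34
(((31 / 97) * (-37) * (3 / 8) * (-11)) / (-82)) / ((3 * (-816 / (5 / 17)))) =63085/882703104 = 0.00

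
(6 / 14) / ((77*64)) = 3/34496 = 0.00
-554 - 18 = -572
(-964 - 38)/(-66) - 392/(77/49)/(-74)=7551/407 = 18.55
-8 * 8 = -64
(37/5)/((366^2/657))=2701/74420 = 0.04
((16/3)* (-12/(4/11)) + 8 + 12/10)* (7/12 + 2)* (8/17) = -17236/85 = -202.78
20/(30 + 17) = 20/47 = 0.43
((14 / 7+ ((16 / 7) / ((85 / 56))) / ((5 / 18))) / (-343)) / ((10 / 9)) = -14193/728875 = -0.02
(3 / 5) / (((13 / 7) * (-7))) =-3/65 = -0.05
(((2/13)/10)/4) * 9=9/260 = 0.03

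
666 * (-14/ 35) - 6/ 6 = -1337/5 = -267.40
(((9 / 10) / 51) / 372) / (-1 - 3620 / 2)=-1/38175880 = 0.00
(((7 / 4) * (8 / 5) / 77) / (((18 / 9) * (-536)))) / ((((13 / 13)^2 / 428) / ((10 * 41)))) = -4387/737 = -5.95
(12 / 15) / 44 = 1/55 = 0.02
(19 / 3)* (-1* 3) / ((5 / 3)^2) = -6.84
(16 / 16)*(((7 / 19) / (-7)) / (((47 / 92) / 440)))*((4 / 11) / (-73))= 0.23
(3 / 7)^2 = 9/49 = 0.18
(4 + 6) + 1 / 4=10.25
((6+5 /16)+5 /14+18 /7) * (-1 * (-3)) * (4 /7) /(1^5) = 3105/196 = 15.84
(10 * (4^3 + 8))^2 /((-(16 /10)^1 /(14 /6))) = -756000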